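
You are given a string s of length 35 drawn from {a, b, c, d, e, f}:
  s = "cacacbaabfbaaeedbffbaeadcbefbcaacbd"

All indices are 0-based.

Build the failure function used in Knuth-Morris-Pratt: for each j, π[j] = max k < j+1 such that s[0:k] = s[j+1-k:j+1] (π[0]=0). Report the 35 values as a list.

[0, 0, 1, 2, 3, 0, 0, 0, 0, 0, 0, 0, 0, 0, 0, 0, 0, 0, 0, 0, 0, 0, 0, 0, 1, 0, 0, 0, 0, 1, 2, 0, 1, 0, 0]

π[0] = 0
j=1 s[j]='a': π[1]=0 (border '')
j=2 s[j]='c': π[2]=1 (border 'c')
j=3 s[j]='a': π[3]=2 (border 'ca')
j=4 s[j]='c': π[4]=3 (border 'cac')
j=5 s[j]='b': k: 3→1→0; π[5]=0 (border '')
j=6 s[j]='a': π[6]=0 (border '')
j=7 s[j]='a': π[7]=0 (border '')
j=8 s[j]='b': π[8]=0 (border '')
j=9 s[j]='f': π[9]=0 (border '')
j=10 s[j]='b': π[10]=0 (border '')
j=11 s[j]='a': π[11]=0 (border '')
j=12 s[j]='a': π[12]=0 (border '')
j=13 s[j]='e': π[13]=0 (border '')
j=14 s[j]='e': π[14]=0 (border '')
j=15 s[j]='d': π[15]=0 (border '')
j=16 s[j]='b': π[16]=0 (border '')
j=17 s[j]='f': π[17]=0 (border '')
j=18 s[j]='f': π[18]=0 (border '')
j=19 s[j]='b': π[19]=0 (border '')
j=20 s[j]='a': π[20]=0 (border '')
j=21 s[j]='e': π[21]=0 (border '')
j=22 s[j]='a': π[22]=0 (border '')
j=23 s[j]='d': π[23]=0 (border '')
j=24 s[j]='c': π[24]=1 (border 'c')
j=25 s[j]='b': k: 1→0; π[25]=0 (border '')
j=26 s[j]='e': π[26]=0 (border '')
j=27 s[j]='f': π[27]=0 (border '')
j=28 s[j]='b': π[28]=0 (border '')
j=29 s[j]='c': π[29]=1 (border 'c')
j=30 s[j]='a': π[30]=2 (border 'ca')
j=31 s[j]='a': k: 2→0; π[31]=0 (border '')
j=32 s[j]='c': π[32]=1 (border 'c')
j=33 s[j]='b': k: 1→0; π[33]=0 (border '')
j=34 s[j]='d': π[34]=0 (border '')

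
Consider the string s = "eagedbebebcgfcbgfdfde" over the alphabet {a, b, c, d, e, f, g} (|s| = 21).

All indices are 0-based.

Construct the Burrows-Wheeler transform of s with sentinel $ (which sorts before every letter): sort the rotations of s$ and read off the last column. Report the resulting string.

eeeedcfbeffd$bbggdgacb

rank  rotation                last
    0  $eagedbebebcgfcbgfdfde  e
    1  agedbebebcgfcbgfdfde$e  e
    2  bcgfcbgfdfde$eagedbebe  e
    3  bebcgfcbgfdfde$eagedbe  e
    4  bebebcgfcbgfdfde$eaged  d
    5  bgfdfde$eagedbebebcgfc  c
    6  cbgfdfde$eagedbebebcgf  f
    7  cgfcbgfdfde$eagedbebeb  b
    8  dbebebcgfcbgfdfde$eage  e
    9  de$eagedbebebcgfcbgfdf  f
   10  dfde$eagedbebebcgfcbgf  f
   11  e$eagedbebebcgfcbgfdfd  d
   12  eagedbebebcgfcbgfdfde$  $
   13  ebcgfcbgfdfde$eagedbeb  b
   14  ebebcgfcbgfdfde$eagedb  b
   15  edbebebcgfcbgfdfde$eag  g
   16  fcbgfdfde$eagedbebebcg  g
   17  fde$eagedbebebcgfcbgfd  d
   18  fdfde$eagedbebebcgfcbg  g
   19  gedbebebcgfcbgfdfde$ea  a
   20  gfcbgfdfde$eagedbebebc  c
   21  gfdfde$eagedbebebcgfcb  b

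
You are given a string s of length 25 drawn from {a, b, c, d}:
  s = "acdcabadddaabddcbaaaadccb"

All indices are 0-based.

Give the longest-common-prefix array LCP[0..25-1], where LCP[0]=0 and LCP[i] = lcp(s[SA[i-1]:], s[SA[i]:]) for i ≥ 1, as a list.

[0, 3, 2, 2, 1, 2, 1, 1, 2, 0, 1, 2, 1, 0, 1, 2, 1, 1, 0, 1, 2, 2, 1, 2, 2]

sorted suffixes:
  #0 SA[0]=17  'aaaadccb'
  #1 SA[1]=18  'aaadccb'
  #2 SA[2]=10  'aabddcbaaaadccb'
  #3 SA[3]=19  'aadccb'
  #4 SA[4]=4  'abadddaabddcbaaaadccb'
  #5 SA[5]=11  'abddcbaaaadccb'
  #6 SA[6]=0  'acdcabadddaabddcbaaaadccb'
  #7 SA[7]=20  'adccb'
  #8 SA[8]=6  'adddaabddcbaaaadccb'
  #9 SA[9]=24  'b'
  #10 SA[10]=16  'baaaadccb'
  #11 SA[11]=5  'badddaabddcbaaaadccb'
  #12 SA[12]=12  'bddcbaaaadccb'
  #13 SA[13]=3  'cabadddaabddcbaaaadccb'
  #14 SA[14]=23  'cb'
  #15 SA[15]=15  'cbaaaadccb'
  #16 SA[16]=22  'ccb'
  #17 SA[17]=1  'cdcabadddaabddcbaaaadccb'
  #18 SA[18]=9  'daabddcbaaaadccb'
  #19 SA[19]=2  'dcabadddaabddcbaaaadccb'
  #20 SA[20]=14  'dcbaaaadccb'
  #21 SA[21]=21  'dccb'
  #22 SA[22]=8  'ddaabddcbaaaadccb'
  #23 SA[23]=13  'ddcbaaaadccb'
  #24 SA[24]=7  'dddaabddcbaaaadccb'

SA = [17, 18, 10, 19, 4, 11, 0, 20, 6, 24, 16, 5, 12, 3, 23, 15, 22, 1, 9, 2, 14, 21, 8, 13, 7]
i: (SA[i-1],SA[i]) lcp shared
  1: (17,18) 3 'aaa'
  2: (18,10) 2 'aa'
  3: (10,19) 2 'aa'
  4: (19,4) 1 'a'
  5: (4,11) 2 'ab'
  6: (11,0) 1 'a'
  7: (0,20) 1 'a'
  8: (20,6) 2 'ad'
  9: (6,24) 0 ''
  10: (24,16) 1 'b'
  11: (16,5) 2 'ba'
  12: (5,12) 1 'b'
  13: (12,3) 0 ''
  14: (3,23) 1 'c'
  15: (23,15) 2 'cb'
  16: (15,22) 1 'c'
  17: (22,1) 1 'c'
  18: (1,9) 0 ''
  19: (9,2) 1 'd'
  20: (2,14) 2 'dc'
  21: (14,21) 2 'dc'
  22: (21,8) 1 'd'
  23: (8,13) 2 'dd'
  24: (13,7) 2 'dd'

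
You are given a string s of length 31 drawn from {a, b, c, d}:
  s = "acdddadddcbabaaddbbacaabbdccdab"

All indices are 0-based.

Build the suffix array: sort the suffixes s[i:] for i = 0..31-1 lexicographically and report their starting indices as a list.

[21, 13, 29, 11, 22, 19, 0, 14, 5, 30, 12, 10, 18, 17, 23, 24, 20, 9, 26, 27, 1, 28, 4, 16, 8, 25, 3, 15, 7, 2, 6]

rank | idx | suffix
   0 |  21 | aabbdccdab
   1 |  13 | aaddbbacaabbdccdab
   2 |  29 | ab
   3 |  11 | abaaddbbacaabbdccdab
   4 |  22 | abbdccdab
   5 |  19 | acaabbdccdab
   6 |   0 | acdddadddcbabaaddbbacaabbdccdab
   7 |  14 | addbbacaabbdccdab
   8 |   5 | adddcbabaaddbbacaabbdccdab
   9 |  30 | b
  10 |  12 | baaddbbacaabbdccdab
  11 |  10 | babaaddbbacaabbdccdab
  12 |  18 | bacaabbdccdab
  13 |  17 | bbacaabbdccdab
  14 |  23 | bbdccdab
  15 |  24 | bdccdab
  16 |  20 | caabbdccdab
  17 |   9 | cbabaaddbbacaabbdccdab
  18 |  26 | ccdab
  19 |  27 | cdab
  20 |   1 | cdddadddcbabaaddbbacaabbdccdab
  21 |  28 | dab
  22 |   4 | dadddcbabaaddbbacaabbdccdab
  23 |  16 | dbbacaabbdccdab
  24 |   8 | dcbabaaddbbacaabbdccdab
  25 |  25 | dccdab
  26 |   3 | ddadddcbabaaddbbacaabbdccdab
  27 |  15 | ddbbacaabbdccdab
  28 |   7 | ddcbabaaddbbacaabbdccdab
  29 |   2 | dddadddcbabaaddbbacaabbdccdab
  30 |   6 | dddcbabaaddbbacaabbdccdab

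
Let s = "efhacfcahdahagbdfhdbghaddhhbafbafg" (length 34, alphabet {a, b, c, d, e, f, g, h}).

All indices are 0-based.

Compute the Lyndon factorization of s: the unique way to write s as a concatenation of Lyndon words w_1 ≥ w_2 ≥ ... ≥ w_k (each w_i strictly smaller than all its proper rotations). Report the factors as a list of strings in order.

["efh", "acfcahdahagbdfhdbghaddhhbafbafg"]

emit factor 1: 'efh' (i=0, period=3)
emit factor 2: 'acfcahdahagbdfhdbghaddhhbafbafg' (i=3, period=31)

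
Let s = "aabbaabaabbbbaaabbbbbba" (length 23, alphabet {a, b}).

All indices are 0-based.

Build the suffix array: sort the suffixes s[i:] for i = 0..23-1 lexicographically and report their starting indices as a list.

sorted suffixes:
  #0 SA[0]=22  'a'
  #1 SA[1]=13  'aaabbbbbba'
  #2 SA[2]=4  'aabaabbbbaaabbbbbba'
  #3 SA[3]=0  'aabbaabaabbbbaaabbbbbba'
  #4 SA[4]=7  'aabbbbaaabbbbbba'
  #5 SA[5]=14  'aabbbbbba'
  #6 SA[6]=5  'abaabbbbaaabbbbbba'
  #7 SA[7]=1  'abbaabaabbbbaaabbbbbba'
  #8 SA[8]=8  'abbbbaaabbbbbba'
  #9 SA[9]=15  'abbbbbba'
  #10 SA[10]=21  'ba'
  #11 SA[11]=12  'baaabbbbbba'
  #12 SA[12]=3  'baabaabbbbaaabbbbbba'
  #13 SA[13]=6  'baabbbbaaabbbbbba'
  #14 SA[14]=20  'bba'
  #15 SA[15]=11  'bbaaabbbbbba'
  #16 SA[16]=2  'bbaabaabbbbaaabbbbbba'
  #17 SA[17]=19  'bbba'
  #18 SA[18]=10  'bbbaaabbbbbba'
  #19 SA[19]=18  'bbbba'
  #20 SA[20]=9  'bbbbaaabbbbbba'
  #21 SA[21]=17  'bbbbba'
  #22 SA[22]=16  'bbbbbba'

[22, 13, 4, 0, 7, 14, 5, 1, 8, 15, 21, 12, 3, 6, 20, 11, 2, 19, 10, 18, 9, 17, 16]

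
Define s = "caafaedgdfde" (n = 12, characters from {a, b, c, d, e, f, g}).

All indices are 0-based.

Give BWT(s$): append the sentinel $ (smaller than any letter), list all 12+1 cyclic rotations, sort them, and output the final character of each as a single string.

ecfa$fgedaadd

rank  rotation       last
    0  $caafaedgdfde  e
    1  aafaedgdfde$c  c
    2  aedgdfde$caaf  f
    3  afaedgdfde$ca  a
    4  caafaedgdfde$  $
    5  de$caafaedgdf  f
    6  dfde$caafaedg  g
    7  dgdfde$caafae  e
    8  e$caafaedgdfd  d
    9  edgdfde$caafa  a
   10  faedgdfde$caa  a
   11  fde$caafaedgd  d
   12  gdfde$caafaed  d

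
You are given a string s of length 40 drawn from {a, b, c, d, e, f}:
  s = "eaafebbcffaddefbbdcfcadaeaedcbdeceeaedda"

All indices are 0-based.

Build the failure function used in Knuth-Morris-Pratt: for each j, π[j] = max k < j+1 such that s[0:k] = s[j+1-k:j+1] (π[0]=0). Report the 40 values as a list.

π[0] = 0
j=1 s[j]='a': π[1]=0 (border '')
j=2 s[j]='a': π[2]=0 (border '')
j=3 s[j]='f': π[3]=0 (border '')
j=4 s[j]='e': π[4]=1 (border 'e')
j=5 s[j]='b': k: 1→0; π[5]=0 (border '')
j=6 s[j]='b': π[6]=0 (border '')
j=7 s[j]='c': π[7]=0 (border '')
j=8 s[j]='f': π[8]=0 (border '')
j=9 s[j]='f': π[9]=0 (border '')
j=10 s[j]='a': π[10]=0 (border '')
j=11 s[j]='d': π[11]=0 (border '')
j=12 s[j]='d': π[12]=0 (border '')
j=13 s[j]='e': π[13]=1 (border 'e')
j=14 s[j]='f': k: 1→0; π[14]=0 (border '')
j=15 s[j]='b': π[15]=0 (border '')
j=16 s[j]='b': π[16]=0 (border '')
j=17 s[j]='d': π[17]=0 (border '')
j=18 s[j]='c': π[18]=0 (border '')
j=19 s[j]='f': π[19]=0 (border '')
j=20 s[j]='c': π[20]=0 (border '')
j=21 s[j]='a': π[21]=0 (border '')
j=22 s[j]='d': π[22]=0 (border '')
j=23 s[j]='a': π[23]=0 (border '')
j=24 s[j]='e': π[24]=1 (border 'e')
j=25 s[j]='a': π[25]=2 (border 'ea')
j=26 s[j]='e': k: 2→0; π[26]=1 (border 'e')
j=27 s[j]='d': k: 1→0; π[27]=0 (border '')
j=28 s[j]='c': π[28]=0 (border '')
j=29 s[j]='b': π[29]=0 (border '')
j=30 s[j]='d': π[30]=0 (border '')
j=31 s[j]='e': π[31]=1 (border 'e')
j=32 s[j]='c': k: 1→0; π[32]=0 (border '')
j=33 s[j]='e': π[33]=1 (border 'e')
j=34 s[j]='e': k: 1→0; π[34]=1 (border 'e')
j=35 s[j]='a': π[35]=2 (border 'ea')
j=36 s[j]='e': k: 2→0; π[36]=1 (border 'e')
j=37 s[j]='d': k: 1→0; π[37]=0 (border '')
j=38 s[j]='d': π[38]=0 (border '')
j=39 s[j]='a': π[39]=0 (border '')

[0, 0, 0, 0, 1, 0, 0, 0, 0, 0, 0, 0, 0, 1, 0, 0, 0, 0, 0, 0, 0, 0, 0, 0, 1, 2, 1, 0, 0, 0, 0, 1, 0, 1, 1, 2, 1, 0, 0, 0]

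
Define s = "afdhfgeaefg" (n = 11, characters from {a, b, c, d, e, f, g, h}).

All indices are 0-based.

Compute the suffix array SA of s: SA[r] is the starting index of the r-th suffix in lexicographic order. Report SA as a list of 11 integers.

[7, 0, 2, 6, 8, 1, 9, 4, 10, 5, 3]

sorted suffixes:
  #0 SA[0]=7  'aefg'
  #1 SA[1]=0  'afdhfgeaefg'
  #2 SA[2]=2  'dhfgeaefg'
  #3 SA[3]=6  'eaefg'
  #4 SA[4]=8  'efg'
  #5 SA[5]=1  'fdhfgeaefg'
  #6 SA[6]=9  'fg'
  #7 SA[7]=4  'fgeaefg'
  #8 SA[8]=10  'g'
  #9 SA[9]=5  'geaefg'
  #10 SA[10]=3  'hfgeaefg'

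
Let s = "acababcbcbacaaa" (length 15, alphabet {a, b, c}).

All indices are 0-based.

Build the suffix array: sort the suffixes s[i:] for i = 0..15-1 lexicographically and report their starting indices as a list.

sorted suffixes:
  #0 SA[0]=14  'a'
  #1 SA[1]=13  'aa'
  #2 SA[2]=12  'aaa'
  #3 SA[3]=2  'ababcbcbacaaa'
  #4 SA[4]=4  'abcbcbacaaa'
  #5 SA[5]=10  'acaaa'
  #6 SA[6]=0  'acababcbcbacaaa'
  #7 SA[7]=3  'babcbcbacaaa'
  #8 SA[8]=9  'bacaaa'
  #9 SA[9]=7  'bcbacaaa'
  #10 SA[10]=5  'bcbcbacaaa'
  #11 SA[11]=11  'caaa'
  #12 SA[12]=1  'cababcbcbacaaa'
  #13 SA[13]=8  'cbacaaa'
  #14 SA[14]=6  'cbcbacaaa'

[14, 13, 12, 2, 4, 10, 0, 3, 9, 7, 5, 11, 1, 8, 6]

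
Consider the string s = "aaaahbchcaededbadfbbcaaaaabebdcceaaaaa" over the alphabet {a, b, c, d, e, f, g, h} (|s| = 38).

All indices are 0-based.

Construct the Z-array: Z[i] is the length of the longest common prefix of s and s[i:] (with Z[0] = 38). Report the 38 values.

[38, 3, 2, 1, 0, 0, 0, 0, 0, 1, 0, 0, 0, 0, 0, 1, 0, 0, 0, 0, 0, 4, 4, 3, 2, 1, 0, 0, 0, 0, 0, 0, 0, 4, 4, 3, 2, 1]

Z[0]=38
i=1: i≥r, start 0; Z[1]=3 extend→box=[1,4)
i=2: min(r-i=2, Z[1]=3)=2; Z[2]=2
i=3: min(r-i=1, Z[2]=2)=1; Z[3]=1
i=4: i≥r, start 0; Z[4]=0
i=5: i≥r, start 0; Z[5]=0
i=6: i≥r, start 0; Z[6]=0
i=7: i≥r, start 0; Z[7]=0
i=8: i≥r, start 0; Z[8]=0
i=9: i≥r, start 0; Z[9]=1 extend→box=[9,10)
i=10: i≥r, start 0; Z[10]=0
i=11: i≥r, start 0; Z[11]=0
i=12: i≥r, start 0; Z[12]=0
i=13: i≥r, start 0; Z[13]=0
i=14: i≥r, start 0; Z[14]=0
i=15: i≥r, start 0; Z[15]=1 extend→box=[15,16)
i=16: i≥r, start 0; Z[16]=0
i=17: i≥r, start 0; Z[17]=0
i=18: i≥r, start 0; Z[18]=0
i=19: i≥r, start 0; Z[19]=0
i=20: i≥r, start 0; Z[20]=0
i=21: i≥r, start 0; Z[21]=4 extend→box=[21,25)
i=22: min(r-i=3, Z[1]=3)=3; Z[22]=4 extend→box=[22,26)
i=23: min(r-i=3, Z[1]=3)=3; Z[23]=3
i=24: min(r-i=2, Z[2]=2)=2; Z[24]=2
i=25: min(r-i=1, Z[3]=1)=1; Z[25]=1
i=26: i≥r, start 0; Z[26]=0
i=27: i≥r, start 0; Z[27]=0
i=28: i≥r, start 0; Z[28]=0
i=29: i≥r, start 0; Z[29]=0
i=30: i≥r, start 0; Z[30]=0
i=31: i≥r, start 0; Z[31]=0
i=32: i≥r, start 0; Z[32]=0
i=33: i≥r, start 0; Z[33]=4 extend→box=[33,37)
i=34: min(r-i=3, Z[1]=3)=3; Z[34]=4 extend→box=[34,38)
i=35: min(r-i=3, Z[1]=3)=3; Z[35]=3
i=36: min(r-i=2, Z[2]=2)=2; Z[36]=2
i=37: min(r-i=1, Z[3]=1)=1; Z[37]=1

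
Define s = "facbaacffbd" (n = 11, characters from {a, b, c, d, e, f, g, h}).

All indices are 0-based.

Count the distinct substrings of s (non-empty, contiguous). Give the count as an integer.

59

rank→(start, suffix):
  0 → (4, 'aacffbd')
  1 → (1, 'acbaacffbd')
  2 → (5, 'acffbd')
  3 → (3, 'baacffbd')
  4 → (9, 'bd')
  5 → (2, 'cbaacffbd')
  6 → (6, 'cffbd')
  7 → (10, 'd')
  8 → (0, 'facbaacffbd')
  9 → (8, 'fbd')
  10 → (7, 'ffbd')

SA = [4, 1, 5, 3, 9, 2, 6, 10, 0, 8, 7]
rank  pair      lcp
   1  s[4:],s[1:]  1  'a'
   2  s[1:],s[5:]  2  'ac'
   3  s[5:],s[3:]  0  ''
   4  s[3:],s[9:]  1  'b'
   5  s[9:],s[2:]  0  ''
   6  s[2:],s[6:]  1  'c'
   7  s[6:],s[10:]  0  ''
   8  s[10:],s[0:]  0  ''
   9  s[0:],s[8:]  1  'f'
  10  s[8:],s[7:]  1  'f'

n(n+1)/2 = 11·12/2 = 66
Σ LCP = 0 + 1 + 2 + 0 + 1 + 0 + 1 + 0 + 0 + 1 + 1 = 7
distinct = 66 − 7 = 59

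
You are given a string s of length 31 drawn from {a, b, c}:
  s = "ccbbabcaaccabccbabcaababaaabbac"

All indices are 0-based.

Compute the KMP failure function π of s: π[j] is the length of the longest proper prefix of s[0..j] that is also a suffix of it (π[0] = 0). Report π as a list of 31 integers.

[0, 1, 0, 0, 0, 0, 1, 0, 0, 1, 2, 0, 0, 1, 2, 3, 0, 0, 1, 0, 0, 0, 0, 0, 0, 0, 0, 0, 0, 0, 1]

π[0] = 0
j=1 s[j]='c': π[1]=1 (border 'c')
j=2 s[j]='b': k: 1→0; π[2]=0 (border '')
j=3 s[j]='b': π[3]=0 (border '')
j=4 s[j]='a': π[4]=0 (border '')
j=5 s[j]='b': π[5]=0 (border '')
j=6 s[j]='c': π[6]=1 (border 'c')
j=7 s[j]='a': k: 1→0; π[7]=0 (border '')
j=8 s[j]='a': π[8]=0 (border '')
j=9 s[j]='c': π[9]=1 (border 'c')
j=10 s[j]='c': π[10]=2 (border 'cc')
j=11 s[j]='a': k: 2→1→0; π[11]=0 (border '')
j=12 s[j]='b': π[12]=0 (border '')
j=13 s[j]='c': π[13]=1 (border 'c')
j=14 s[j]='c': π[14]=2 (border 'cc')
j=15 s[j]='b': π[15]=3 (border 'ccb')
j=16 s[j]='a': k: 3→0; π[16]=0 (border '')
j=17 s[j]='b': π[17]=0 (border '')
j=18 s[j]='c': π[18]=1 (border 'c')
j=19 s[j]='a': k: 1→0; π[19]=0 (border '')
j=20 s[j]='a': π[20]=0 (border '')
j=21 s[j]='b': π[21]=0 (border '')
j=22 s[j]='a': π[22]=0 (border '')
j=23 s[j]='b': π[23]=0 (border '')
j=24 s[j]='a': π[24]=0 (border '')
j=25 s[j]='a': π[25]=0 (border '')
j=26 s[j]='a': π[26]=0 (border '')
j=27 s[j]='b': π[27]=0 (border '')
j=28 s[j]='b': π[28]=0 (border '')
j=29 s[j]='a': π[29]=0 (border '')
j=30 s[j]='c': π[30]=1 (border 'c')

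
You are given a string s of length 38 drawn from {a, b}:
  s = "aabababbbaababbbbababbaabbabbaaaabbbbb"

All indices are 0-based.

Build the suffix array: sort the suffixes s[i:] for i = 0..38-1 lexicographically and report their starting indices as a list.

[29, 30, 0, 9, 22, 31, 1, 17, 3, 10, 26, 19, 23, 5, 12, 32, 37, 28, 8, 21, 16, 2, 25, 18, 4, 11, 36, 27, 7, 20, 15, 24, 35, 6, 14, 34, 13, 33]

rank→(start, suffix):
  0 → (29, 'aaaabbbbb')
  1 → (30, 'aaabbbbb')
  2 → (0, 'aabababbbaababbbbababbaabbabbaaaabbbbb')
  3 → (9, 'aababbbbababbaabbabbaaaabbbbb')
  4 → (22, 'aabbabbaaaabbbbb')
  5 → (31, 'aabbbbb')
  6 → (1, 'abababbbaababbbbababbaabbabbaaaabbbbb')
  7 → (17, 'ababbaabbabbaaaabbbbb')
  8 → (3, 'ababbbaababbbbababbaabbabbaaaabbbbb')
  9 → (10, 'ababbbbababbaabbabbaaaabbbbb')
  10 → (26, 'abbaaaabbbbb')
  11 → (19, 'abbaabbabbaaaabbbbb')
  12 → (23, 'abbabbaaaabbbbb')
  13 → (5, 'abbbaababbbbababbaabbabbaaaabbbbb')
  14 → (12, 'abbbbababbaabbabbaaaabbbbb')
  15 → (32, 'abbbbb')
  16 → (37, 'b')
  17 → (28, 'baaaabbbbb')
  18 → (8, 'baababbbbababbaabbabbaaaabbbbb')
  19 → (21, 'baabbabbaaaabbbbb')
  20 → (16, 'bababbaabbabbaaaabbbbb')
  21 → (2, 'bababbbaababbbbababbaabbabbaaaabbbbb')
  22 → (25, 'babbaaaabbbbb')
  23 → (18, 'babbaabbabbaaaabbbbb')
  24 → (4, 'babbbaababbbbababbaabbabbaaaabbbbb')
  25 → (11, 'babbbbababbaabbabbaaaabbbbb')
  26 → (36, 'bb')
  27 → (27, 'bbaaaabbbbb')
  28 → (7, 'bbaababbbbababbaabbabbaaaabbbbb')
  29 → (20, 'bbaabbabbaaaabbbbb')
  30 → (15, 'bbababbaabbabbaaaabbbbb')
  31 → (24, 'bbabbaaaabbbbb')
  32 → (35, 'bbb')
  33 → (6, 'bbbaababbbbababbaabbabbaaaabbbbb')
  34 → (14, 'bbbababbaabbabbaaaabbbbb')
  35 → (34, 'bbbb')
  36 → (13, 'bbbbababbaabbabbaaaabbbbb')
  37 → (33, 'bbbbb')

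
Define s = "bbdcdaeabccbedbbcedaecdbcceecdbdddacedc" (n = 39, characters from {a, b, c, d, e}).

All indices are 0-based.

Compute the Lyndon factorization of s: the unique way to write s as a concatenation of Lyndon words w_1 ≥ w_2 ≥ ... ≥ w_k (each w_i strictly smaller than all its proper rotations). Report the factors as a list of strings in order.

["bbdcd", "ae", "abccbedbbcedaecdbcceecdbdddacedc"]

emit factor 1: 'bbdcd' (i=0, period=5)
emit factor 2: 'ae' (i=5, period=2)
emit factor 3: 'abccbedbbcedaecdbcceecdbdddacedc' (i=7, period=32)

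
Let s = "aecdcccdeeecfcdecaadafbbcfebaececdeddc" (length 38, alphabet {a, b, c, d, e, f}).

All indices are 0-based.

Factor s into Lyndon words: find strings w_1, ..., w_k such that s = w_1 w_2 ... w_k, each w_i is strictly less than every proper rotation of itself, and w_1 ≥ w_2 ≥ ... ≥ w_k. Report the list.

["aecdcccdeeecfcdec", "aadafbbcfebaececdeddc"]

emit factor 1: 'aecdcccdeeecfcdec' (i=0, period=17)
emit factor 2: 'aadafbbcfebaececdeddc' (i=17, period=21)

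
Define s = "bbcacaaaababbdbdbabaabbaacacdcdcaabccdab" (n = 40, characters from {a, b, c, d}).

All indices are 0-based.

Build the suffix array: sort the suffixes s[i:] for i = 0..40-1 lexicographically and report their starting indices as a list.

sorted suffixes:
  #0 SA[0]=5  'aaaababbdbdbabaabbaacacdcdcaabccdab'
  #1 SA[1]=6  'aaababbdbdbabaabbaacacdcdcaabccdab'
  #2 SA[2]=7  'aababbdbdbabaabbaacacdcdcaabccdab'
  #3 SA[3]=19  'aabbaacacdcdcaabccdab'
  #4 SA[4]=32  'aabccdab'
  #5 SA[5]=23  'aacacdcdcaabccdab'
  #6 SA[6]=38  'ab'
  #7 SA[7]=17  'abaabbaacacdcdcaabccdab'
  #8 SA[8]=8  'ababbdbdbabaabbaacacdcdcaabccdab'
  #9 SA[9]=20  'abbaacacdcdcaabccdab'
  #10 SA[10]=10  'abbdbdbabaabbaacacdcdcaabccdab'
  #11 SA[11]=33  'abccdab'
  #12 SA[12]=3  'acaaaababbdbdbabaabbaacacdcdcaabccdab'
  #13 SA[13]=24  'acacdcdcaabccdab'
  #14 SA[14]=26  'acdcdcaabccdab'
  #15 SA[15]=39  'b'
  #16 SA[16]=18  'baabbaacacdcdcaabccdab'
  #17 SA[17]=22  'baacacdcdcaabccdab'
  #18 SA[18]=16  'babaabbaacacdcdcaabccdab'
  #19 SA[19]=9  'babbdbdbabaabbaacacdcdcaabccdab'
  #20 SA[20]=21  'bbaacacdcdcaabccdab'
  #21 SA[21]=0  'bbcacaaaababbdbdbabaabbaacacdcdcaabccdab'
  #22 SA[22]=11  'bbdbdbabaabbaacacdcdcaabccdab'
  #23 SA[23]=1  'bcacaaaababbdbdbabaabbaacacdcdcaabccdab'
  #24 SA[24]=34  'bccdab'
  #25 SA[25]=14  'bdbabaabbaacacdcdcaabccdab'
  #26 SA[26]=12  'bdbdbabaabbaacacdcdcaabccdab'
  #27 SA[27]=4  'caaaababbdbdbabaabbaacacdcdcaabccdab'
  #28 SA[28]=31  'caabccdab'
  #29 SA[29]=2  'cacaaaababbdbdbabaabbaacacdcdcaabccdab'
  #30 SA[30]=25  'cacdcdcaabccdab'
  #31 SA[31]=35  'ccdab'
  #32 SA[32]=36  'cdab'
  #33 SA[33]=29  'cdcaabccdab'
  #34 SA[34]=27  'cdcdcaabccdab'
  #35 SA[35]=37  'dab'
  #36 SA[36]=15  'dbabaabbaacacdcdcaabccdab'
  #37 SA[37]=13  'dbdbabaabbaacacdcdcaabccdab'
  #38 SA[38]=30  'dcaabccdab'
  #39 SA[39]=28  'dcdcaabccdab'

[5, 6, 7, 19, 32, 23, 38, 17, 8, 20, 10, 33, 3, 24, 26, 39, 18, 22, 16, 9, 21, 0, 11, 1, 34, 14, 12, 4, 31, 2, 25, 35, 36, 29, 27, 37, 15, 13, 30, 28]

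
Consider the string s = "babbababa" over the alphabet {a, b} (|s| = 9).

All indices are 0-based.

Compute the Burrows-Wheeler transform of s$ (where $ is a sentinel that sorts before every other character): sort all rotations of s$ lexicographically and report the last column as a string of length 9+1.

rank  rotation    last
    0  $babbababa  a
    1  a$babbabab  b
    2  aba$babbab  b
    3  ababa$babb  b
    4  abbababa$b  b
    5  ba$babbaba  a
    6  baba$babba  a
    7  bababa$bab  b
    8  babbababa$  $
    9  bbababa$ba  a

abbbbaab$a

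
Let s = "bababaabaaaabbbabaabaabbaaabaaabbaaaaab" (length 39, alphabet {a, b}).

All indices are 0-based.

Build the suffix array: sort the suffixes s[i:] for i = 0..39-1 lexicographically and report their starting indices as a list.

rank | idx | suffix
   0 |  33 | aaaaab
   1 |  34 | aaaab
   2 |   8 | aaaabbbabaabaabbaaabaaabbaaaaab
   3 |  35 | aaab
   4 |  24 | aaabaaabbaaaaab
   5 |  28 | aaabbaaaaab
   6 |   9 | aaabbbabaabaabbaaabaaabbaaaaab
   7 |  36 | aab
   8 |   5 | aabaaaabbbabaabaabbaaabaaabbaaaaab
   9 |  25 | aabaaabbaaaaab
  10 |  17 | aabaabbaaabaaabbaaaaab
  11 |  29 | aabbaaaaab
  12 |  20 | aabbaaabaaabbaaaaab
  13 |  10 | aabbbabaabaabbaaabaaabbaaaaab
  14 |  37 | ab
  15 |   6 | abaaaabbbabaabaabbaaabaaabbaaaaab
  16 |  26 | abaaabbaaaaab
  17 |   3 | abaabaaaabbbabaabaabbaaabaaabbaaaaab
  18 |  15 | abaabaabbaaabaaabbaaaaab
  19 |  18 | abaabbaaabaaabbaaaaab
  20 |   1 | ababaabaaaabbbabaabaabbaaabaaabbaaaaab
  21 |  30 | abbaaaaab
  22 |  21 | abbaaabaaabbaaaaab
  23 |  11 | abbbabaabaabbaaabaaabbaaaaab
  24 |  38 | b
  25 |  32 | baaaaab
  26 |   7 | baaaabbbabaabaabbaaabaaabbaaaaab
  27 |  23 | baaabaaabbaaaaab
  28 |  27 | baaabbaaaaab
  29 |   4 | baabaaaabbbabaabaabbaaabaaabbaaaaab
  30 |  16 | baabaabbaaabaaabbaaaaab
  31 |  19 | baabbaaabaaabbaaaaab
  32 |   2 | babaabaaaabbbabaabaabbaaabaaabbaaaaab
  33 |  14 | babaabaabbaaabaaabbaaaaab
  34 |   0 | bababaabaaaabbbabaabaabbaaabaaabbaaaaab
  35 |  31 | bbaaaaab
  36 |  22 | bbaaabaaabbaaaaab
  37 |  13 | bbabaabaabbaaabaaabbaaaaab
  38 |  12 | bbbabaabaabbaaabaaabbaaaaab

[33, 34, 8, 35, 24, 28, 9, 36, 5, 25, 17, 29, 20, 10, 37, 6, 26, 3, 15, 18, 1, 30, 21, 11, 38, 32, 7, 23, 27, 4, 16, 19, 2, 14, 0, 31, 22, 13, 12]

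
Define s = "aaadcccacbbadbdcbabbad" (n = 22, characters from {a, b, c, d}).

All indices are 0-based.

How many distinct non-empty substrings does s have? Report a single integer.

223

rank | idx | suffix
   0 |   0 | aaadcccacbbadbdcbabbad
   1 |   1 | aadcccacbbadbdcbabbad
   2 |  17 | abbad
   3 |   7 | acbbadbdcbabbad
   4 |  20 | ad
   5 |  11 | adbdcbabbad
   6 |   2 | adcccacbbadbdcbabbad
   7 |  16 | babbad
   8 |  19 | bad
   9 |  10 | badbdcbabbad
  10 |  18 | bbad
  11 |   9 | bbadbdcbabbad
  12 |  13 | bdcbabbad
  13 |   6 | cacbbadbdcbabbad
  14 |  15 | cbabbad
  15 |   8 | cbbadbdcbabbad
  16 |   5 | ccacbbadbdcbabbad
  17 |   4 | cccacbbadbdcbabbad
  18 |  21 | d
  19 |  12 | dbdcbabbad
  20 |  14 | dcbabbad
  21 |   3 | dcccacbbadbdcbabbad

SA = [0, 1, 17, 7, 20, 11, 2, 16, 19, 10, 18, 9, 13, 6, 15, 8, 5, 4, 21, 12, 14, 3]
[i] adj suffixes → lcp
  [1] 0/1 → 2 ('aa')
  [2] 1/17 → 1 ('a')
  [3] 17/7 → 1 ('a')
  [4] 7/20 → 1 ('a')
  [5] 20/11 → 2 ('ad')
  [6] 11/2 → 2 ('ad')
  [7] 2/16 → 0 ('')
  [8] 16/19 → 2 ('ba')
  [9] 19/10 → 3 ('bad')
  [10] 10/18 → 1 ('b')
  [11] 18/9 → 4 ('bbad')
  [12] 9/13 → 1 ('b')
  [13] 13/6 → 0 ('')
  [14] 6/15 → 1 ('c')
  [15] 15/8 → 2 ('cb')
  [16] 8/5 → 1 ('c')
  [17] 5/4 → 2 ('cc')
  [18] 4/21 → 0 ('')
  [19] 21/12 → 1 ('d')
  [20] 12/14 → 1 ('d')
  [21] 14/3 → 2 ('dc')

n(n+1)/2 = 22·23/2 = 253
Σ LCP = 0 + 2 + 1 + 1 + 1 + 2 + 2 + 0 + 2 + 3 + 1 + 4 + 1 + 0 + 1 + 2 + 1 + 2 + 0 + 1 + 1 + 2 = 30
distinct = 253 − 30 = 223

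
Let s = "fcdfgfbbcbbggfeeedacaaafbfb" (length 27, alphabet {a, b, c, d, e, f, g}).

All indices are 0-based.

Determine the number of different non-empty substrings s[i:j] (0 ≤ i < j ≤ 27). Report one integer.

352

sorted suffixes:
  #0 SA[0]=20  'aaafbfb'
  #1 SA[1]=21  'aafbfb'
  #2 SA[2]=18  'acaaafbfb'
  #3 SA[3]=22  'afbfb'
  #4 SA[4]=26  'b'
  #5 SA[5]=6  'bbcbbggfeeedacaaafbfb'
  #6 SA[6]=9  'bbggfeeedacaaafbfb'
  #7 SA[7]=7  'bcbbggfeeedacaaafbfb'
  #8 SA[8]=24  'bfb'
  #9 SA[9]=10  'bggfeeedacaaafbfb'
  #10 SA[10]=19  'caaafbfb'
  #11 SA[11]=8  'cbbggfeeedacaaafbfb'
  #12 SA[12]=1  'cdfgfbbcbbggfeeedacaaafbfb'
  #13 SA[13]=17  'dacaaafbfb'
  #14 SA[14]=2  'dfgfbbcbbggfeeedacaaafbfb'
  #15 SA[15]=16  'edacaaafbfb'
  #16 SA[16]=15  'eedacaaafbfb'
  #17 SA[17]=14  'eeedacaaafbfb'
  #18 SA[18]=25  'fb'
  #19 SA[19]=5  'fbbcbbggfeeedacaaafbfb'
  #20 SA[20]=23  'fbfb'
  #21 SA[21]=0  'fcdfgfbbcbbggfeeedacaaafbfb'
  #22 SA[22]=13  'feeedacaaafbfb'
  #23 SA[23]=3  'fgfbbcbbggfeeedacaaafbfb'
  #24 SA[24]=4  'gfbbcbbggfeeedacaaafbfb'
  #25 SA[25]=12  'gfeeedacaaafbfb'
  #26 SA[26]=11  'ggfeeedacaaafbfb'

SA = [20, 21, 18, 22, 26, 6, 9, 7, 24, 10, 19, 8, 1, 17, 2, 16, 15, 14, 25, 5, 23, 0, 13, 3, 4, 12, 11]
[i] adj suffixes → lcp
  [1] 20/21 → 2 ('aa')
  [2] 21/18 → 1 ('a')
  [3] 18/22 → 1 ('a')
  [4] 22/26 → 0 ('')
  [5] 26/6 → 1 ('b')
  [6] 6/9 → 2 ('bb')
  [7] 9/7 → 1 ('b')
  [8] 7/24 → 1 ('b')
  [9] 24/10 → 1 ('b')
  [10] 10/19 → 0 ('')
  [11] 19/8 → 1 ('c')
  [12] 8/1 → 1 ('c')
  [13] 1/17 → 0 ('')
  [14] 17/2 → 1 ('d')
  [15] 2/16 → 0 ('')
  [16] 16/15 → 1 ('e')
  [17] 15/14 → 2 ('ee')
  [18] 14/25 → 0 ('')
  [19] 25/5 → 2 ('fb')
  [20] 5/23 → 2 ('fb')
  [21] 23/0 → 1 ('f')
  [22] 0/13 → 1 ('f')
  [23] 13/3 → 1 ('f')
  [24] 3/4 → 0 ('')
  [25] 4/12 → 2 ('gf')
  [26] 12/11 → 1 ('g')

n(n+1)/2 = 27·28/2 = 378
Σ LCP = 0 + 2 + 1 + 1 + 0 + 1 + 2 + 1 + 1 + 1 + 0 + 1 + 1 + 0 + 1 + 0 + 1 + 2 + 0 + 2 + 2 + 1 + 1 + 1 + 0 + 2 + 1 = 26
distinct = 378 − 26 = 352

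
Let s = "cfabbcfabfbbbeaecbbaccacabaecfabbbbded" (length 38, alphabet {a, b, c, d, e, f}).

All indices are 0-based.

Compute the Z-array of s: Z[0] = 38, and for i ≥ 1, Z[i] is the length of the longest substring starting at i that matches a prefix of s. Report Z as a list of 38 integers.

[38, 0, 0, 0, 0, 4, 0, 0, 0, 0, 0, 0, 0, 0, 0, 0, 1, 0, 0, 0, 1, 1, 0, 1, 0, 0, 0, 0, 5, 0, 0, 0, 0, 0, 0, 0, 0, 0]

Z[0]=38
i=1: fresh scan; Z[1]=0
i=2: fresh scan; Z[2]=0
i=3: fresh scan; Z[3]=0
i=4: fresh scan; Z[4]=0
i=5: fresh scan; Z[5]=4 scan→box=[5,9)
i=6: min(r-i=3, Z[1]=0)=0; Z[6]=0
i=7: min(r-i=2, Z[2]=0)=0; Z[7]=0
i=8: min(r-i=1, Z[3]=0)=0; Z[8]=0
i=9: fresh scan; Z[9]=0
i=10: fresh scan; Z[10]=0
i=11: fresh scan; Z[11]=0
i=12: fresh scan; Z[12]=0
i=13: fresh scan; Z[13]=0
i=14: fresh scan; Z[14]=0
i=15: fresh scan; Z[15]=0
i=16: fresh scan; Z[16]=1 scan→box=[16,17)
i=17: fresh scan; Z[17]=0
i=18: fresh scan; Z[18]=0
i=19: fresh scan; Z[19]=0
i=20: fresh scan; Z[20]=1 scan→box=[20,21)
i=21: fresh scan; Z[21]=1 scan→box=[21,22)
i=22: fresh scan; Z[22]=0
i=23: fresh scan; Z[23]=1 scan→box=[23,24)
i=24: fresh scan; Z[24]=0
i=25: fresh scan; Z[25]=0
i=26: fresh scan; Z[26]=0
i=27: fresh scan; Z[27]=0
i=28: fresh scan; Z[28]=5 scan→box=[28,33)
i=29: min(r-i=4, Z[1]=0)=0; Z[29]=0
i=30: min(r-i=3, Z[2]=0)=0; Z[30]=0
i=31: min(r-i=2, Z[3]=0)=0; Z[31]=0
i=32: min(r-i=1, Z[4]=0)=0; Z[32]=0
i=33: fresh scan; Z[33]=0
i=34: fresh scan; Z[34]=0
i=35: fresh scan; Z[35]=0
i=36: fresh scan; Z[36]=0
i=37: fresh scan; Z[37]=0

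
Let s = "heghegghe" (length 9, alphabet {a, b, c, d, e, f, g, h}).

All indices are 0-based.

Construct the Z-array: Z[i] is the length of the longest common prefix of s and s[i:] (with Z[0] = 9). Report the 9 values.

Z[0]=9
i=1: outside box; Z[1]=0
i=2: outside box; Z[2]=0
i=3: outside box; Z[3]=3 extend→box=[3,6)
i=4: min(r-i=2, Z[1]=0)=0; Z[4]=0
i=5: min(r-i=1, Z[2]=0)=0; Z[5]=0
i=6: outside box; Z[6]=0
i=7: outside box; Z[7]=2 extend→box=[7,9)
i=8: min(r-i=1, Z[1]=0)=0; Z[8]=0

[9, 0, 0, 3, 0, 0, 0, 2, 0]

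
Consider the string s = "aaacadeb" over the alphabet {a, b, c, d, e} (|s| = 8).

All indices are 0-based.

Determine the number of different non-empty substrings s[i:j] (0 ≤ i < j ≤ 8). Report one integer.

rank→(start, suffix):
  0 → (0, 'aaacadeb')
  1 → (1, 'aacadeb')
  2 → (2, 'acadeb')
  3 → (4, 'adeb')
  4 → (7, 'b')
  5 → (3, 'cadeb')
  6 → (5, 'deb')
  7 → (6, 'eb')

SA = [0, 1, 2, 4, 7, 3, 5, 6]
rank  pair      lcp
   1  s[0:],s[1:]  2  'aa'
   2  s[1:],s[2:]  1  'a'
   3  s[2:],s[4:]  1  'a'
   4  s[4:],s[7:]  0  ''
   5  s[7:],s[3:]  0  ''
   6  s[3:],s[5:]  0  ''
   7  s[5:],s[6:]  0  ''

n(n+1)/2 = 8·9/2 = 36
Σ LCP = 0 + 2 + 1 + 1 + 0 + 0 + 0 + 0 = 4
distinct = 36 − 4 = 32

32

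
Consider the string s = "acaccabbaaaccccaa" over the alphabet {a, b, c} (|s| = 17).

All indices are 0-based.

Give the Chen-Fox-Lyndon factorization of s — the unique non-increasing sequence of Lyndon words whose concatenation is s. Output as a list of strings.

["acacc", "abb", "aaacccc", "a", "a"]

emit factor 1: 'acacc' (i=0, period=5)
emit factor 2: 'abb' (i=5, period=3)
emit factor 3: 'aaacccc' (i=8, period=7)
emit factor 4: 'a' (i=15, period=1)
emit factor 5: 'a' (i=16, period=1)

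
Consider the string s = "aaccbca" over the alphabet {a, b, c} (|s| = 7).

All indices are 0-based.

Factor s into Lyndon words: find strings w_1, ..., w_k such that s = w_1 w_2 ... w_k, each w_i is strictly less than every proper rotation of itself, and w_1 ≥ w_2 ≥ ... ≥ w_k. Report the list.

["aaccbc", "a"]

emit factor 1: 'aaccbc' (i=0, period=6)
emit factor 2: 'a' (i=6, period=1)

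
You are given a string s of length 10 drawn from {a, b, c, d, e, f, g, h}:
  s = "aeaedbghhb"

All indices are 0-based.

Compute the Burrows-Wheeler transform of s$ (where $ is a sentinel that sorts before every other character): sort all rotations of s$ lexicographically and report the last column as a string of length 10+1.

b$ehdeaabhg

rank  rotation     last
    0  $aeaedbghhb  b
    1  aeaedbghhb$  $
    2  aedbghhb$ae  e
    3  b$aeaedbghh  h
    4  bghhb$aeaed  d
    5  dbghhb$aeae  e
    6  eaedbghhb$a  a
    7  edbghhb$aea  a
    8  ghhb$aeaedb  b
    9  hb$aeaedbgh  h
   10  hhb$aeaedbg  g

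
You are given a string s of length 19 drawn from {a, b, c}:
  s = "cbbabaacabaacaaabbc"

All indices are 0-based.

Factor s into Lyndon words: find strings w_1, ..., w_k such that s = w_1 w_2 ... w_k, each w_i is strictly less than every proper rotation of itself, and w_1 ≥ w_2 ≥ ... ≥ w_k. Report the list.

["c", "b", "b", "ab", "aacab", "aac", "aaabbc"]

emit factor 1: 'c' (i=0, period=1)
emit factor 2: 'b' (i=1, period=1)
emit factor 3: 'b' (i=2, period=1)
emit factor 4: 'ab' (i=3, period=2)
emit factor 5: 'aacab' (i=5, period=5)
emit factor 6: 'aac' (i=10, period=3)
emit factor 7: 'aaabbc' (i=13, period=6)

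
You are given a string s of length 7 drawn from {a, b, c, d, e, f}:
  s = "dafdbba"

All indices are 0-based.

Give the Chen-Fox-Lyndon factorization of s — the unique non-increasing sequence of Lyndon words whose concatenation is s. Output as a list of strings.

emit factor 1: 'd' (i=0, period=1)
emit factor 2: 'afdbb' (i=1, period=5)
emit factor 3: 'a' (i=6, period=1)

["d", "afdbb", "a"]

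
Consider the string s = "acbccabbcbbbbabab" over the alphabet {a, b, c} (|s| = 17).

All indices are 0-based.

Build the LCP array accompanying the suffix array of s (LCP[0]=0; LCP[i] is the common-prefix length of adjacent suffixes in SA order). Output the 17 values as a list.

sorted suffixes:
  #0 SA[0]=15  'ab'
  #1 SA[1]=13  'abab'
  #2 SA[2]=5  'abbcbbbbabab'
  #3 SA[3]=0  'acbccabbcbbbbabab'
  #4 SA[4]=16  'b'
  #5 SA[5]=14  'bab'
  #6 SA[6]=12  'babab'
  #7 SA[7]=11  'bbabab'
  #8 SA[8]=10  'bbbabab'
  #9 SA[9]=9  'bbbbabab'
  #10 SA[10]=6  'bbcbbbbabab'
  #11 SA[11]=7  'bcbbbbabab'
  #12 SA[12]=2  'bccabbcbbbbabab'
  #13 SA[13]=4  'cabbcbbbbabab'
  #14 SA[14]=8  'cbbbbabab'
  #15 SA[15]=1  'cbccabbcbbbbabab'
  #16 SA[16]=3  'ccabbcbbbbabab'

SA = [15, 13, 5, 0, 16, 14, 12, 11, 10, 9, 6, 7, 2, 4, 8, 1, 3]
i: (SA[i-1],SA[i]) lcp shared
  1: (15,13) 2 'ab'
  2: (13,5) 2 'ab'
  3: (5,0) 1 'a'
  4: (0,16) 0 ''
  5: (16,14) 1 'b'
  6: (14,12) 3 'bab'
  7: (12,11) 1 'b'
  8: (11,10) 2 'bb'
  9: (10,9) 3 'bbb'
  10: (9,6) 2 'bb'
  11: (6,7) 1 'b'
  12: (7,2) 2 'bc'
  13: (2,4) 0 ''
  14: (4,8) 1 'c'
  15: (8,1) 2 'cb'
  16: (1,3) 1 'c'

[0, 2, 2, 1, 0, 1, 3, 1, 2, 3, 2, 1, 2, 0, 1, 2, 1]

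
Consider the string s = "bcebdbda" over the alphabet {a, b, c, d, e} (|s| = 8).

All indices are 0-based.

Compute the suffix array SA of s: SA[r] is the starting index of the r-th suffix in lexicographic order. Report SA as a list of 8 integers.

rank | idx | suffix
   0 |   7 | a
   1 |   0 | bcebdbda
   2 |   5 | bda
   3 |   3 | bdbda
   4 |   1 | cebdbda
   5 |   6 | da
   6 |   4 | dbda
   7 |   2 | ebdbda

[7, 0, 5, 3, 1, 6, 4, 2]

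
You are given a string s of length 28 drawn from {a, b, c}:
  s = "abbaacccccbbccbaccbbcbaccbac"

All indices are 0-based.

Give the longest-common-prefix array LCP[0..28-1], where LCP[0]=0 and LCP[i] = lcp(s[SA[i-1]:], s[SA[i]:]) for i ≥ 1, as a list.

[0, 1, 1, 2, 4, 3, 0, 2, 3, 5, 1, 2, 3, 1, 2, 0, 1, 4, 6, 2, 4, 1, 5, 3, 5, 2, 3, 4]

rank→(start, suffix):
  0 → (3, 'aacccccbbccbaccbbcbaccbac')
  1 → (0, 'abbaacccccbbccbaccbbcbaccbac')
  2 → (26, 'ac')
  3 → (22, 'accbac')
  4 → (15, 'accbbcbaccbac')
  5 → (4, 'acccccbbccbaccbbcbaccbac')
  6 → (2, 'baacccccbbccbaccbbcbaccbac')
  7 → (25, 'bac')
  8 → (21, 'baccbac')
  9 → (14, 'baccbbcbaccbac')
  10 → (1, 'bbaacccccbbccbaccbbcbaccbac')
  11 → (18, 'bbcbaccbac')
  12 → (10, 'bbccbaccbbcbaccbac')
  13 → (19, 'bcbaccbac')
  14 → (11, 'bccbaccbbcbaccbac')
  15 → (27, 'c')
  16 → (24, 'cbac')
  17 → (20, 'cbaccbac')
  18 → (13, 'cbaccbbcbaccbac')
  19 → (17, 'cbbcbaccbac')
  20 → (9, 'cbbccbaccbbcbaccbac')
  21 → (23, 'ccbac')
  22 → (12, 'ccbaccbbcbaccbac')
  23 → (16, 'ccbbcbaccbac')
  24 → (8, 'ccbbccbaccbbcbaccbac')
  25 → (7, 'cccbbccbaccbbcbaccbac')
  26 → (6, 'ccccbbccbaccbbcbaccbac')
  27 → (5, 'cccccbbccbaccbbcbaccbac')

SA = [3, 0, 26, 22, 15, 4, 2, 25, 21, 14, 1, 18, 10, 19, 11, 27, 24, 20, 13, 17, 9, 23, 12, 16, 8, 7, 6, 5]
rank  pair      lcp
   1  s[3:],s[0:]  1  'a'
   2  s[0:],s[26:]  1  'a'
   3  s[26:],s[22:]  2  'ac'
   4  s[22:],s[15:]  4  'accb'
   5  s[15:],s[4:]  3  'acc'
   6  s[4:],s[2:]  0  ''
   7  s[2:],s[25:]  2  'ba'
   8  s[25:],s[21:]  3  'bac'
   9  s[21:],s[14:]  5  'baccb'
  10  s[14:],s[1:]  1  'b'
  11  s[1:],s[18:]  2  'bb'
  12  s[18:],s[10:]  3  'bbc'
  13  s[10:],s[19:]  1  'b'
  14  s[19:],s[11:]  2  'bc'
  15  s[11:],s[27:]  0  ''
  16  s[27:],s[24:]  1  'c'
  17  s[24:],s[20:]  4  'cbac'
  18  s[20:],s[13:]  6  'cbaccb'
  19  s[13:],s[17:]  2  'cb'
  20  s[17:],s[9:]  4  'cbbc'
  21  s[9:],s[23:]  1  'c'
  22  s[23:],s[12:]  5  'ccbac'
  23  s[12:],s[16:]  3  'ccb'
  24  s[16:],s[8:]  5  'ccbbc'
  25  s[8:],s[7:]  2  'cc'
  26  s[7:],s[6:]  3  'ccc'
  27  s[6:],s[5:]  4  'cccc'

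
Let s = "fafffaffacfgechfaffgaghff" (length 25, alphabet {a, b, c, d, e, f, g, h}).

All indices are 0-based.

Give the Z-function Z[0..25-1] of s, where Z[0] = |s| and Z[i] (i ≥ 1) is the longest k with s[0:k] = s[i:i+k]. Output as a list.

[25, 0, 1, 1, 4, 0, 1, 2, 0, 0, 1, 0, 0, 0, 0, 4, 0, 1, 1, 0, 0, 0, 0, 1, 1]

Z[0]=25
i=1: fresh scan; Z[1]=0
i=2: fresh scan; Z[2]=1 extend→box=[2,3)
i=3: fresh scan; Z[3]=1 extend→box=[3,4)
i=4: fresh scan; Z[4]=4 extend→box=[4,8)
i=5: min(r-i=3, Z[1]=0)=0; Z[5]=0
i=6: min(r-i=2, Z[2]=1)=1; Z[6]=1
i=7: min(r-i=1, Z[3]=1)=1; Z[7]=2 extend→box=[7,9)
i=8: min(r-i=1, Z[1]=0)=0; Z[8]=0
i=9: fresh scan; Z[9]=0
i=10: fresh scan; Z[10]=1 extend→box=[10,11)
i=11: fresh scan; Z[11]=0
i=12: fresh scan; Z[12]=0
i=13: fresh scan; Z[13]=0
i=14: fresh scan; Z[14]=0
i=15: fresh scan; Z[15]=4 extend→box=[15,19)
i=16: min(r-i=3, Z[1]=0)=0; Z[16]=0
i=17: min(r-i=2, Z[2]=1)=1; Z[17]=1
i=18: min(r-i=1, Z[3]=1)=1; Z[18]=1
i=19: fresh scan; Z[19]=0
i=20: fresh scan; Z[20]=0
i=21: fresh scan; Z[21]=0
i=22: fresh scan; Z[22]=0
i=23: fresh scan; Z[23]=1 extend→box=[23,24)
i=24: fresh scan; Z[24]=1 extend→box=[24,25)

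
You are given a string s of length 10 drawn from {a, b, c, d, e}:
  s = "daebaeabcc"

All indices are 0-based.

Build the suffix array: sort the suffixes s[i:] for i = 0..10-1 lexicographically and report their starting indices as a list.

rank→(start, suffix):
  0 → (6, 'abcc')
  1 → (4, 'aeabcc')
  2 → (1, 'aebaeabcc')
  3 → (3, 'baeabcc')
  4 → (7, 'bcc')
  5 → (9, 'c')
  6 → (8, 'cc')
  7 → (0, 'daebaeabcc')
  8 → (5, 'eabcc')
  9 → (2, 'ebaeabcc')

[6, 4, 1, 3, 7, 9, 8, 0, 5, 2]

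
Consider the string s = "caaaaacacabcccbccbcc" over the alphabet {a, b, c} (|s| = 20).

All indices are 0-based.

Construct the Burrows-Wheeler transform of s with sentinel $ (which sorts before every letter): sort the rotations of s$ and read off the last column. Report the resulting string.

rank  rotation               last
    0  $caaaaacacabcccbccbcc  c
    1  aaaaacacabcccbccbcc$c  c
    2  aaaacacabcccbccbcc$ca  a
    3  aaacacabcccbccbcc$caa  a
    4  aacacabcccbccbcc$caaa  a
    5  abcccbccbcc$caaaaacac  c
    6  acabcccbccbcc$caaaaac  c
    7  acacabcccbccbcc$caaaa  a
    8  bcc$caaaaacacabcccbcc  c
    9  bccbcc$caaaaacacabccc  c
   10  bcccbccbcc$caaaaacaca  a
   11  c$caaaaacacabcccbccbc  c
   12  caaaaacacabcccbccbcc$  $
   13  cabcccbccbcc$caaaaaca  a
   14  cacabcccbccbcc$caaaaa  a
   15  cbcc$caaaaacacabcccbc  c
   16  cbccbcc$caaaaacacabcc  c
   17  cc$caaaaacacabcccbccb  b
   18  ccbcc$caaaaacacabcccb  b
   19  ccbccbcc$caaaaacacabc  c
   20  cccbccbcc$caaaaacacab  b

ccaaaccaccac$aaccbbcb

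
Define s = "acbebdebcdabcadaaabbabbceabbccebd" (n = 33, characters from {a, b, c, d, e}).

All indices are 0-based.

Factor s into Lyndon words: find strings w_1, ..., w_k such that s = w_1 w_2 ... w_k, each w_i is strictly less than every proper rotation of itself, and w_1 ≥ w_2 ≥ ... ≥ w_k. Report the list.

["acbebdebcd", "abcad", "aaabbabbceabbccebd"]

emit factor 1: 'acbebdebcd' (i=0, period=10)
emit factor 2: 'abcad' (i=10, period=5)
emit factor 3: 'aaabbabbceabbccebd' (i=15, period=18)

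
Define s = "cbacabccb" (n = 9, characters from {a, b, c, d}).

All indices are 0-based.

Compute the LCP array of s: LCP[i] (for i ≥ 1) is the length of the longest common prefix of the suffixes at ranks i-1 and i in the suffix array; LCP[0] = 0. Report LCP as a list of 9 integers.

[0, 1, 0, 1, 1, 0, 1, 2, 1]

rank→(start, suffix):
  0 → (4, 'abccb')
  1 → (2, 'acabccb')
  2 → (8, 'b')
  3 → (1, 'bacabccb')
  4 → (5, 'bccb')
  5 → (3, 'cabccb')
  6 → (7, 'cb')
  7 → (0, 'cbacabccb')
  8 → (6, 'ccb')

SA = [4, 2, 8, 1, 5, 3, 7, 0, 6]
[i] adj suffixes → lcp
  [1] 4/2 → 1 ('a')
  [2] 2/8 → 0 ('')
  [3] 8/1 → 1 ('b')
  [4] 1/5 → 1 ('b')
  [5] 5/3 → 0 ('')
  [6] 3/7 → 1 ('c')
  [7] 7/0 → 2 ('cb')
  [8] 0/6 → 1 ('c')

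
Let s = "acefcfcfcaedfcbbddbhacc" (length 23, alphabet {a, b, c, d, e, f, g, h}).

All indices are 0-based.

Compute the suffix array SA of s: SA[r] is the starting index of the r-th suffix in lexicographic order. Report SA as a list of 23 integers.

[20, 0, 9, 14, 15, 18, 22, 8, 13, 21, 1, 6, 4, 17, 16, 11, 10, 2, 7, 12, 5, 3, 19]

sorted suffixes:
  #0 SA[0]=20  'acc'
  #1 SA[1]=0  'acefcfcfcaedfcbbddbhacc'
  #2 SA[2]=9  'aedfcbbddbhacc'
  #3 SA[3]=14  'bbddbhacc'
  #4 SA[4]=15  'bddbhacc'
  #5 SA[5]=18  'bhacc'
  #6 SA[6]=22  'c'
  #7 SA[7]=8  'caedfcbbddbhacc'
  #8 SA[8]=13  'cbbddbhacc'
  #9 SA[9]=21  'cc'
  #10 SA[10]=1  'cefcfcfcaedfcbbddbhacc'
  #11 SA[11]=6  'cfcaedfcbbddbhacc'
  #12 SA[12]=4  'cfcfcaedfcbbddbhacc'
  #13 SA[13]=17  'dbhacc'
  #14 SA[14]=16  'ddbhacc'
  #15 SA[15]=11  'dfcbbddbhacc'
  #16 SA[16]=10  'edfcbbddbhacc'
  #17 SA[17]=2  'efcfcfcaedfcbbddbhacc'
  #18 SA[18]=7  'fcaedfcbbddbhacc'
  #19 SA[19]=12  'fcbbddbhacc'
  #20 SA[20]=5  'fcfcaedfcbbddbhacc'
  #21 SA[21]=3  'fcfcfcaedfcbbddbhacc'
  #22 SA[22]=19  'hacc'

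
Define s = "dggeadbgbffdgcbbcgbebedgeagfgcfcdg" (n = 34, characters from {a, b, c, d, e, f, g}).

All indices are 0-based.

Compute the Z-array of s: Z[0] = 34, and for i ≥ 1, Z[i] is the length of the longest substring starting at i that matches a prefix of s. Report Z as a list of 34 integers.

[34, 0, 0, 0, 0, 1, 0, 0, 0, 0, 0, 2, 0, 0, 0, 0, 0, 0, 0, 0, 0, 0, 2, 0, 0, 0, 0, 0, 0, 0, 0, 0, 2, 0]

Z[0]=34
i=1: fresh scan; Z[1]=0
i=2: fresh scan; Z[2]=0
i=3: fresh scan; Z[3]=0
i=4: fresh scan; Z[4]=0
i=5: fresh scan; Z[5]=1 extend→box=[5,6)
i=6: fresh scan; Z[6]=0
i=7: fresh scan; Z[7]=0
i=8: fresh scan; Z[8]=0
i=9: fresh scan; Z[9]=0
i=10: fresh scan; Z[10]=0
i=11: fresh scan; Z[11]=2 extend→box=[11,13)
i=12: min(r-i=1, Z[1]=0)=0; Z[12]=0
i=13: fresh scan; Z[13]=0
i=14: fresh scan; Z[14]=0
i=15: fresh scan; Z[15]=0
i=16: fresh scan; Z[16]=0
i=17: fresh scan; Z[17]=0
i=18: fresh scan; Z[18]=0
i=19: fresh scan; Z[19]=0
i=20: fresh scan; Z[20]=0
i=21: fresh scan; Z[21]=0
i=22: fresh scan; Z[22]=2 extend→box=[22,24)
i=23: min(r-i=1, Z[1]=0)=0; Z[23]=0
i=24: fresh scan; Z[24]=0
i=25: fresh scan; Z[25]=0
i=26: fresh scan; Z[26]=0
i=27: fresh scan; Z[27]=0
i=28: fresh scan; Z[28]=0
i=29: fresh scan; Z[29]=0
i=30: fresh scan; Z[30]=0
i=31: fresh scan; Z[31]=0
i=32: fresh scan; Z[32]=2 extend→box=[32,34)
i=33: min(r-i=1, Z[1]=0)=0; Z[33]=0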